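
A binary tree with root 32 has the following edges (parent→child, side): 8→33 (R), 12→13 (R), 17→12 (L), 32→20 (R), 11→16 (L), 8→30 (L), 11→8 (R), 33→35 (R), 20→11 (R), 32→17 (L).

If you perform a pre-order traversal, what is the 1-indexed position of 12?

3

Pre-order visits the node, then its left subtree, then its right subtree.
Visit 32.
At 32: go left to 17.
  Visit 17.
  At 17: go left to 12.
    Visit 12.
    At 12: no left child.
    At 12: go right to 13.
      13 is a leaf — visit 13.
  At 17: no right child.
At 32: go right to 20.
  Visit 20.
  At 20: no left child.
  At 20: go right to 11.
    Visit 11.
    At 11: go left to 16.
      16 is a leaf — visit 16.
    At 11: go right to 8.
      Visit 8.
      At 8: go left to 30.
        30 is a leaf — visit 30.
      At 8: go right to 33.
        Visit 33.
        At 33: no left child.
        At 33: go right to 35.
          35 is a leaf — visit 35.
Full pre-order sequence: 32, 17, 12, 13, 20, 11, 16, 8, 30, 33, 35.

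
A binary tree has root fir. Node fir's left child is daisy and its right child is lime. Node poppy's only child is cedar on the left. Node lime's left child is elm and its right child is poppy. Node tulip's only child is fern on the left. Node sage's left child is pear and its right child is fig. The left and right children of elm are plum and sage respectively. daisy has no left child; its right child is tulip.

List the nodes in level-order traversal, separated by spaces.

Level-order visits nodes level by level from the root, left to right within each level.
Level 0: fir
Level 1: daisy, lime
Level 2: tulip, elm, poppy
Level 3: fern, plum, sage, cedar
Level 4: pear, fig

fir daisy lime tulip elm poppy fern plum sage cedar pear fig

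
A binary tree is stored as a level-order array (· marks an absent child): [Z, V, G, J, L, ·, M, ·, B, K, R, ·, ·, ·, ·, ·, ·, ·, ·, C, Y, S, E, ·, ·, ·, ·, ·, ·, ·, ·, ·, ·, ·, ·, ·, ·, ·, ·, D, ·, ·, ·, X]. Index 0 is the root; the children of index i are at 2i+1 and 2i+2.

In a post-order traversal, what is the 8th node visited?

Post-order visits the left subtree, then the right subtree, then the node.
At Z: go left to V.
  At V: go left to J.
    At J: no left child.
    At J: go right to B.
      B is a leaf — visit B.
    Visit J.
  At V: go right to L.
    At L: go left to K.
      At K: go left to C.
        At C: go left to D.
          D is a leaf — visit D.
        At C: no right child.
        Visit C.
      At K: go right to Y.
        Y is a leaf — visit Y.
      Visit K.
    At L: go right to R.
      At R: go left to S.
        At S: go left to X.
          X is a leaf — visit X.
        At S: no right child.
        Visit S.
      At R: go right to E.
        E is a leaf — visit E.
      Visit R.
    Visit L.
  Visit V.
At Z: go right to G.
  At G: no left child.
  At G: go right to M.
    M is a leaf — visit M.
  Visit G.
Visit Z.
Full post-order sequence: B, J, D, C, Y, K, X, S, E, R, L, V, M, G, Z.

S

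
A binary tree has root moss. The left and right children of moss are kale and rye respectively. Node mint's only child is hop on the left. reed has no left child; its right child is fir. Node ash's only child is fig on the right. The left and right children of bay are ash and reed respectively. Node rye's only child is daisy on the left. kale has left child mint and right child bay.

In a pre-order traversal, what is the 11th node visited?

Pre-order visits the node, then its left subtree, then its right subtree.
Visit moss.
At moss: go left to kale.
  Visit kale.
  At kale: go left to mint.
    Visit mint.
    At mint: go left to hop.
      hop is a leaf — visit hop.
    At mint: no right child.
  At kale: go right to bay.
    Visit bay.
    At bay: go left to ash.
      Visit ash.
      At ash: no left child.
      At ash: go right to fig.
        fig is a leaf — visit fig.
    At bay: go right to reed.
      Visit reed.
      At reed: no left child.
      At reed: go right to fir.
        fir is a leaf — visit fir.
At moss: go right to rye.
  Visit rye.
  At rye: go left to daisy.
    daisy is a leaf — visit daisy.
  At rye: no right child.
Full pre-order sequence: moss, kale, mint, hop, bay, ash, fig, reed, fir, rye, daisy.

daisy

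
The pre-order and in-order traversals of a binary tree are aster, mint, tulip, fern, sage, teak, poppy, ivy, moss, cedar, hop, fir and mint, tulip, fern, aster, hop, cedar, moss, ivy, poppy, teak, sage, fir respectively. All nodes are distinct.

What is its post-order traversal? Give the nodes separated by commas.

fern, tulip, mint, hop, cedar, moss, ivy, poppy, teak, fir, sage, aster

The first element of pre-order is the root; it splits in-order into left and right subtrees.
Root aster: left subtree has 3 nodes {mint, tulip, fern}, right has 8 {hop, cedar, moss, ivy, poppy, teak, sage, fir}.
  Root mint: left subtree has 0 nodes { }, right has 2 {tulip, fern}.
    Root tulip: left subtree has 0 nodes { }, right has 1 {fern}.
  Root sage: left subtree has 6 nodes {hop, cedar, moss, ivy, poppy, teak}, right has 1 {fir}.
    Root teak: left subtree has 5 nodes {hop, cedar, moss, ivy, poppy}, right has 0 { }.
      Root poppy: left subtree has 4 nodes {hop, cedar, moss, ivy}, right has 0 { }.
        Root ivy: left subtree has 3 nodes {hop, cedar, moss}, right has 0 { }.
          Root moss: left subtree has 2 nodes {hop, cedar}, right has 0 { }.
            Root cedar: left subtree has 1 node {hop}, right has 0 { }.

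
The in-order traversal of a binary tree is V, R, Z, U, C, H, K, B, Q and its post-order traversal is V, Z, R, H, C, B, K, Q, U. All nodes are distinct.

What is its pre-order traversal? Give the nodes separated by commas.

The last element of post-order is the root; it splits in-order into left and right subtrees.
Root U: left subtree has 3 nodes {V, R, Z}, right has 5 {C, H, K, B, Q}.
  Root R: left subtree has 1 node {V}, right has 1 {Z}.
  Root Q: left subtree has 4 nodes {C, H, K, B}, right has 0 { }.
    Root K: left subtree has 2 nodes {C, H}, right has 1 {B}.
      Root C: left subtree has 0 nodes { }, right has 1 {H}.

U, R, V, Z, Q, K, C, H, B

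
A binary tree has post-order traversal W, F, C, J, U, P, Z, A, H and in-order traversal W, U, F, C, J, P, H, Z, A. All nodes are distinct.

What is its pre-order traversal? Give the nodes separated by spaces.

H P U W J C F A Z

The last element of post-order is the root; it splits in-order into left and right subtrees.
Root H: left subtree has 6 nodes {W, U, F, C, J, P}, right has 2 {Z, A}.
  Root P: left subtree has 5 nodes {W, U, F, C, J}, right has 0 { }.
    Root U: left subtree has 1 node {W}, right has 3 {F, C, J}.
      Root J: left subtree has 2 nodes {F, C}, right has 0 { }.
        Root C: left subtree has 1 node {F}, right has 0 { }.
  Root A: left subtree has 1 node {Z}, right has 0 { }.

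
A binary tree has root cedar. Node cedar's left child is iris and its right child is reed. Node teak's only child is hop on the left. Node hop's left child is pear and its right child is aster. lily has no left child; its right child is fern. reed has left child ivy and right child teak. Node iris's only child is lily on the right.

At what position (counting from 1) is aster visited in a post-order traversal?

Post-order visits the left subtree, then the right subtree, then the node.
At cedar: go left to iris.
  At iris: no left child.
  At iris: go right to lily.
    At lily: no left child.
    At lily: go right to fern.
      fern is a leaf — visit fern.
    Visit lily.
  Visit iris.
At cedar: go right to reed.
  At reed: go left to ivy.
    ivy is a leaf — visit ivy.
  At reed: go right to teak.
    At teak: go left to hop.
      At hop: go left to pear.
        pear is a leaf — visit pear.
      At hop: go right to aster.
        aster is a leaf — visit aster.
      Visit hop.
    At teak: no right child.
    Visit teak.
  Visit reed.
Visit cedar.
Full post-order sequence: fern, lily, iris, ivy, pear, aster, hop, teak, reed, cedar.

6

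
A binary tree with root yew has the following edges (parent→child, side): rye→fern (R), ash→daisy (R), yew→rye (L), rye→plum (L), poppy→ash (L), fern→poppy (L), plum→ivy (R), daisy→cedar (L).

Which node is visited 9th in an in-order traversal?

yew

In-order visits the left subtree, then the node, then the right subtree.
At yew: go left to rye.
  At rye: go left to plum.
    At plum: no left child.
    Visit plum.
    At plum: go right to ivy.
      ivy is a leaf — visit ivy.
  Visit rye.
  At rye: go right to fern.
    At fern: go left to poppy.
      At poppy: go left to ash.
        At ash: no left child.
        Visit ash.
        At ash: go right to daisy.
          At daisy: go left to cedar.
            cedar is a leaf — visit cedar.
          Visit daisy.
          At daisy: no right child.
      Visit poppy.
      At poppy: no right child.
    Visit fern.
    At fern: no right child.
Visit yew.
At yew: no right child.
Full in-order sequence: plum, ivy, rye, ash, cedar, daisy, poppy, fern, yew.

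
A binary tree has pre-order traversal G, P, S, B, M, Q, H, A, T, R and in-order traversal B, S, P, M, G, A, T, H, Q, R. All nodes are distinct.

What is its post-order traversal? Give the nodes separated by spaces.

The first element of pre-order is the root; it splits in-order into left and right subtrees.
Root G: left subtree has 4 nodes {B, S, P, M}, right has 5 {A, T, H, Q, R}.
  Root P: left subtree has 2 nodes {B, S}, right has 1 {M}.
    Root S: left subtree has 1 node {B}, right has 0 { }.
  Root Q: left subtree has 3 nodes {A, T, H}, right has 1 {R}.
    Root H: left subtree has 2 nodes {A, T}, right has 0 { }.
      Root A: left subtree has 0 nodes { }, right has 1 {T}.

B S M P T A H R Q G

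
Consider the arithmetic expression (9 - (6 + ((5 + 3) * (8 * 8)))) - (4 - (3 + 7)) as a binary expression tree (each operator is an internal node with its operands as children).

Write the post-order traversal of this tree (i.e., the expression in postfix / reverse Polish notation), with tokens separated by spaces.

Post-order on an expression tree gives postfix notation: for each operator, emit left operand, right operand, then the operator.

9 6 5 3 + 8 8 * * + - 4 3 7 + - -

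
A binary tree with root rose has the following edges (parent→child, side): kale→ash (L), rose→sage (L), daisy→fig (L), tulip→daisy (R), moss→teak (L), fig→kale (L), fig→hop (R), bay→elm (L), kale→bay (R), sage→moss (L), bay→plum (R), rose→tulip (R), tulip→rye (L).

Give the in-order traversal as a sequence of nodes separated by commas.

In-order visits the left subtree, then the node, then the right subtree.
At rose: go left to sage.
  At sage: go left to moss.
    At moss: go left to teak.
      teak is a leaf — visit teak.
    Visit moss.
    At moss: no right child.
  Visit sage.
  At sage: no right child.
Visit rose.
At rose: go right to tulip.
  At tulip: go left to rye.
    rye is a leaf — visit rye.
  Visit tulip.
  At tulip: go right to daisy.
    At daisy: go left to fig.
      At fig: go left to kale.
        At kale: go left to ash.
          ash is a leaf — visit ash.
        Visit kale.
        At kale: go right to bay.
          At bay: go left to elm.
            elm is a leaf — visit elm.
          Visit bay.
          At bay: go right to plum.
            plum is a leaf — visit plum.
      Visit fig.
      At fig: go right to hop.
        hop is a leaf — visit hop.
    Visit daisy.
    At daisy: no right child.

teak, moss, sage, rose, rye, tulip, ash, kale, elm, bay, plum, fig, hop, daisy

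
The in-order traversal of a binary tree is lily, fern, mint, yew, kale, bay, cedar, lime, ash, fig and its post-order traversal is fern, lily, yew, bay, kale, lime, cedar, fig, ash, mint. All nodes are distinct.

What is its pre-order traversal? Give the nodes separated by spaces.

The last element of post-order is the root; it splits in-order into left and right subtrees.
Root mint: left subtree has 2 nodes {lily, fern}, right has 7 {yew, kale, bay, cedar, lime, ash, fig}.
  Root lily: left subtree has 0 nodes { }, right has 1 {fern}.
  Root ash: left subtree has 5 nodes {yew, kale, bay, cedar, lime}, right has 1 {fig}.
    Root cedar: left subtree has 3 nodes {yew, kale, bay}, right has 1 {lime}.
      Root kale: left subtree has 1 node {yew}, right has 1 {bay}.

mint lily fern ash cedar kale yew bay lime fig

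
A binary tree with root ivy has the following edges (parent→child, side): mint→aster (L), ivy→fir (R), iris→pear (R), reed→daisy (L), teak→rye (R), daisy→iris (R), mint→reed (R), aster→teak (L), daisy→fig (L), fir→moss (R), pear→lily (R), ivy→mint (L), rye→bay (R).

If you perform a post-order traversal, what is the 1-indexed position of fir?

Post-order visits the left subtree, then the right subtree, then the node.
At ivy: go left to mint.
  At mint: go left to aster.
    At aster: go left to teak.
      At teak: no left child.
      At teak: go right to rye.
        At rye: no left child.
        At rye: go right to bay.
          bay is a leaf — visit bay.
        Visit rye.
      Visit teak.
    At aster: no right child.
    Visit aster.
  At mint: go right to reed.
    At reed: go left to daisy.
      At daisy: go left to fig.
        fig is a leaf — visit fig.
      At daisy: go right to iris.
        At iris: no left child.
        At iris: go right to pear.
          At pear: no left child.
          At pear: go right to lily.
            lily is a leaf — visit lily.
          Visit pear.
        Visit iris.
      Visit daisy.
    At reed: no right child.
    Visit reed.
  Visit mint.
At ivy: go right to fir.
  At fir: no left child.
  At fir: go right to moss.
    moss is a leaf — visit moss.
  Visit fir.
Visit ivy.
Full post-order sequence: bay, rye, teak, aster, fig, lily, pear, iris, daisy, reed, mint, moss, fir, ivy.

13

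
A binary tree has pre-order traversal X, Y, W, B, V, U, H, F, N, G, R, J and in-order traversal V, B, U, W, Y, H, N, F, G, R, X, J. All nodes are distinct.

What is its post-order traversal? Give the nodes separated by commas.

The first element of pre-order is the root; it splits in-order into left and right subtrees.
Root X: left subtree has 10 nodes {V, B, U, W, Y, H, N, F, G, R}, right has 1 {J}.
  Root Y: left subtree has 4 nodes {V, B, U, W}, right has 5 {H, N, F, G, R}.
    Root W: left subtree has 3 nodes {V, B, U}, right has 0 { }.
      Root B: left subtree has 1 node {V}, right has 1 {U}.
    Root H: left subtree has 0 nodes { }, right has 4 {N, F, G, R}.
      Root F: left subtree has 1 node {N}, right has 2 {G, R}.
        Root G: left subtree has 0 nodes { }, right has 1 {R}.

V, U, B, W, N, R, G, F, H, Y, J, X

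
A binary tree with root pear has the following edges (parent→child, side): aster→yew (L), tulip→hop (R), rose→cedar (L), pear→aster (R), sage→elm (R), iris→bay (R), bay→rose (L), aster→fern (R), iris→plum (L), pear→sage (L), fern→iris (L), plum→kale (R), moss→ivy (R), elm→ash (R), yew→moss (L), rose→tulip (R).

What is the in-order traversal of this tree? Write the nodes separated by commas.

In-order visits the left subtree, then the node, then the right subtree.
At pear: go left to sage.
  At sage: no left child.
  Visit sage.
  At sage: go right to elm.
    At elm: no left child.
    Visit elm.
    At elm: go right to ash.
      ash is a leaf — visit ash.
Visit pear.
At pear: go right to aster.
  At aster: go left to yew.
    At yew: go left to moss.
      At moss: no left child.
      Visit moss.
      At moss: go right to ivy.
        ivy is a leaf — visit ivy.
    Visit yew.
    At yew: no right child.
  Visit aster.
  At aster: go right to fern.
    At fern: go left to iris.
      At iris: go left to plum.
        At plum: no left child.
        Visit plum.
        At plum: go right to kale.
          kale is a leaf — visit kale.
      Visit iris.
      At iris: go right to bay.
        At bay: go left to rose.
          At rose: go left to cedar.
            cedar is a leaf — visit cedar.
          Visit rose.
          At rose: go right to tulip.
            At tulip: no left child.
            Visit tulip.
            At tulip: go right to hop.
              hop is a leaf — visit hop.
        Visit bay.
        At bay: no right child.
    Visit fern.
    At fern: no right child.

sage, elm, ash, pear, moss, ivy, yew, aster, plum, kale, iris, cedar, rose, tulip, hop, bay, fern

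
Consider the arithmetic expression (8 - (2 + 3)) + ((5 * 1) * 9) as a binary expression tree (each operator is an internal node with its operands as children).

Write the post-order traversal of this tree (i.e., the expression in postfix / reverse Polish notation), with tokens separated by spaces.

8 2 3 + - 5 1 * 9 * +

Post-order on an expression tree gives postfix notation: for each operator, emit left operand, right operand, then the operator.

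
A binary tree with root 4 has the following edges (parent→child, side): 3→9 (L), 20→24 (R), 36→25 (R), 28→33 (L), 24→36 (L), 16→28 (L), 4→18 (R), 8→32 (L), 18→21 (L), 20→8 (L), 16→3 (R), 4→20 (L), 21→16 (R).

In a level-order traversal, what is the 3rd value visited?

Level-order visits nodes level by level from the root, left to right within each level.
Level 0: 4
Level 1: 20, 18
Level 2: 8, 24, 21
Level 3: 32, 36, 16
Level 4: 25, 28, 3
Level 5: 33, 9
Full level-order sequence: 4, 20, 18, 8, 24, 21, 32, 36, 16, 25, 28, 3, 33, 9.

18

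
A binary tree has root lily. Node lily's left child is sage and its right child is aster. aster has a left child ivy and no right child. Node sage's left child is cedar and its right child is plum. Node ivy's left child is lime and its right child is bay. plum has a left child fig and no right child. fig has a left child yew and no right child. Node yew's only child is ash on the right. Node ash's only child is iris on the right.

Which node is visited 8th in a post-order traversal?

Post-order visits the left subtree, then the right subtree, then the node.
At lily: go left to sage.
  At sage: go left to cedar.
    cedar is a leaf — visit cedar.
  At sage: go right to plum.
    At plum: go left to fig.
      At fig: go left to yew.
        At yew: no left child.
        At yew: go right to ash.
          At ash: no left child.
          At ash: go right to iris.
            iris is a leaf — visit iris.
          Visit ash.
        Visit yew.
      At fig: no right child.
      Visit fig.
    At plum: no right child.
    Visit plum.
  Visit sage.
At lily: go right to aster.
  At aster: go left to ivy.
    At ivy: go left to lime.
      lime is a leaf — visit lime.
    At ivy: go right to bay.
      bay is a leaf — visit bay.
    Visit ivy.
  At aster: no right child.
  Visit aster.
Visit lily.
Full post-order sequence: cedar, iris, ash, yew, fig, plum, sage, lime, bay, ivy, aster, lily.

lime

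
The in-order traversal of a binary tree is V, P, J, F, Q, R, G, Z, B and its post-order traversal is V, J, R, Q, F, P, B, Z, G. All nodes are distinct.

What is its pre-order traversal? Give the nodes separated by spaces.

G P V F J Q R Z B

The last element of post-order is the root; it splits in-order into left and right subtrees.
Root G: left subtree has 6 nodes {V, P, J, F, Q, R}, right has 2 {Z, B}.
  Root P: left subtree has 1 node {V}, right has 4 {J, F, Q, R}.
    Root F: left subtree has 1 node {J}, right has 2 {Q, R}.
      Root Q: left subtree has 0 nodes { }, right has 1 {R}.
  Root Z: left subtree has 0 nodes { }, right has 1 {B}.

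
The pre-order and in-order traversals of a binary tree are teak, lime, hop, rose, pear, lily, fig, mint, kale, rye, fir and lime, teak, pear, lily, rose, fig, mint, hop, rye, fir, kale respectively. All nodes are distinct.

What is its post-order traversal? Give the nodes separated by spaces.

The first element of pre-order is the root; it splits in-order into left and right subtrees.
Root teak: left subtree has 1 node {lime}, right has 9 {pear, lily, rose, fig, mint, hop, rye, fir, kale}.
  Root hop: left subtree has 5 nodes {pear, lily, rose, fig, mint}, right has 3 {rye, fir, kale}.
    Root rose: left subtree has 2 nodes {pear, lily}, right has 2 {fig, mint}.
      Root pear: left subtree has 0 nodes { }, right has 1 {lily}.
      Root fig: left subtree has 0 nodes { }, right has 1 {mint}.
    Root kale: left subtree has 2 nodes {rye, fir}, right has 0 { }.
      Root rye: left subtree has 0 nodes { }, right has 1 {fir}.

lime lily pear mint fig rose fir rye kale hop teak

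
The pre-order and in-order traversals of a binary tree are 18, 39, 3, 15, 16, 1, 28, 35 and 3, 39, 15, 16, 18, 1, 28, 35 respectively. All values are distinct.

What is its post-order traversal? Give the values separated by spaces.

3 16 15 39 35 28 1 18

The first element of pre-order is the root; it splits in-order into left and right subtrees.
Root 18: left subtree has 4 nodes {3, 39, 15, 16}, right has 3 {1, 28, 35}.
  Root 39: left subtree has 1 node {3}, right has 2 {15, 16}.
    Root 15: left subtree has 0 nodes { }, right has 1 {16}.
  Root 1: left subtree has 0 nodes { }, right has 2 {28, 35}.
    Root 28: left subtree has 0 nodes { }, right has 1 {35}.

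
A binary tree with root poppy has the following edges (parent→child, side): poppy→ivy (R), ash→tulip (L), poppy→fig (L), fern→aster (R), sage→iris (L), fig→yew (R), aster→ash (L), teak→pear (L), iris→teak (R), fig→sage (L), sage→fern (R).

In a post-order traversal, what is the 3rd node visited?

Post-order visits the left subtree, then the right subtree, then the node.
At poppy: go left to fig.
  At fig: go left to sage.
    At sage: go left to iris.
      At iris: no left child.
      At iris: go right to teak.
        At teak: go left to pear.
          pear is a leaf — visit pear.
        At teak: no right child.
        Visit teak.
      Visit iris.
    At sage: go right to fern.
      At fern: no left child.
      At fern: go right to aster.
        At aster: go left to ash.
          At ash: go left to tulip.
            tulip is a leaf — visit tulip.
          At ash: no right child.
          Visit ash.
        At aster: no right child.
        Visit aster.
      Visit fern.
    Visit sage.
  At fig: go right to yew.
    yew is a leaf — visit yew.
  Visit fig.
At poppy: go right to ivy.
  ivy is a leaf — visit ivy.
Visit poppy.
Full post-order sequence: pear, teak, iris, tulip, ash, aster, fern, sage, yew, fig, ivy, poppy.

iris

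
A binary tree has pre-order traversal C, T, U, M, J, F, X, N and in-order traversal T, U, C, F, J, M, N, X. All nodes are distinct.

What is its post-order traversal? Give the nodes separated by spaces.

U T F J N X M C

The first element of pre-order is the root; it splits in-order into left and right subtrees.
Root C: left subtree has 2 nodes {T, U}, right has 5 {F, J, M, N, X}.
  Root T: left subtree has 0 nodes { }, right has 1 {U}.
  Root M: left subtree has 2 nodes {F, J}, right has 2 {N, X}.
    Root J: left subtree has 1 node {F}, right has 0 { }.
    Root X: left subtree has 1 node {N}, right has 0 { }.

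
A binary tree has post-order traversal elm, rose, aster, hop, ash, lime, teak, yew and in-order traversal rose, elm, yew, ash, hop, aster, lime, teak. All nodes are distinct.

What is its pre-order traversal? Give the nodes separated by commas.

The last element of post-order is the root; it splits in-order into left and right subtrees.
Root yew: left subtree has 2 nodes {rose, elm}, right has 5 {ash, hop, aster, lime, teak}.
  Root rose: left subtree has 0 nodes { }, right has 1 {elm}.
  Root teak: left subtree has 4 nodes {ash, hop, aster, lime}, right has 0 { }.
    Root lime: left subtree has 3 nodes {ash, hop, aster}, right has 0 { }.
      Root ash: left subtree has 0 nodes { }, right has 2 {hop, aster}.
        Root hop: left subtree has 0 nodes { }, right has 1 {aster}.

yew, rose, elm, teak, lime, ash, hop, aster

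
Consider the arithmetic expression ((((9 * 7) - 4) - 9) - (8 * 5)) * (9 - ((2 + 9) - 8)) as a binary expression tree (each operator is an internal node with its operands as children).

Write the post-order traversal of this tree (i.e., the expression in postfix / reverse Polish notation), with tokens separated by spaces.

9 7 * 4 - 9 - 8 5 * - 9 2 9 + 8 - - *

Post-order on an expression tree gives postfix notation: for each operator, emit left operand, right operand, then the operator.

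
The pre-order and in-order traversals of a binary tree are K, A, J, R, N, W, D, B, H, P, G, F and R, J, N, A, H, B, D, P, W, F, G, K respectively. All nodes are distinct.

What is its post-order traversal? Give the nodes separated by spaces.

The first element of pre-order is the root; it splits in-order into left and right subtrees.
Root K: left subtree has 11 nodes {R, J, N, A, H, B, D, P, W, F, G}, right has 0 { }.
  Root A: left subtree has 3 nodes {R, J, N}, right has 7 {H, B, D, P, W, F, G}.
    Root J: left subtree has 1 node {R}, right has 1 {N}.
    Root W: left subtree has 4 nodes {H, B, D, P}, right has 2 {F, G}.
      Root D: left subtree has 2 nodes {H, B}, right has 1 {P}.
        Root B: left subtree has 1 node {H}, right has 0 { }.
      Root G: left subtree has 1 node {F}, right has 0 { }.

R N J H B P D F G W A K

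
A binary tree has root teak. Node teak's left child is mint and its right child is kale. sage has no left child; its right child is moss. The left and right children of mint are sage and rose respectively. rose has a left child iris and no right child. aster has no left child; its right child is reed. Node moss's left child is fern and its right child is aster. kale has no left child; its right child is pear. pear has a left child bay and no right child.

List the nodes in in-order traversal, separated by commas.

In-order visits the left subtree, then the node, then the right subtree.
At teak: go left to mint.
  At mint: go left to sage.
    At sage: no left child.
    Visit sage.
    At sage: go right to moss.
      At moss: go left to fern.
        fern is a leaf — visit fern.
      Visit moss.
      At moss: go right to aster.
        At aster: no left child.
        Visit aster.
        At aster: go right to reed.
          reed is a leaf — visit reed.
  Visit mint.
  At mint: go right to rose.
    At rose: go left to iris.
      iris is a leaf — visit iris.
    Visit rose.
    At rose: no right child.
Visit teak.
At teak: go right to kale.
  At kale: no left child.
  Visit kale.
  At kale: go right to pear.
    At pear: go left to bay.
      bay is a leaf — visit bay.
    Visit pear.
    At pear: no right child.

sage, fern, moss, aster, reed, mint, iris, rose, teak, kale, bay, pear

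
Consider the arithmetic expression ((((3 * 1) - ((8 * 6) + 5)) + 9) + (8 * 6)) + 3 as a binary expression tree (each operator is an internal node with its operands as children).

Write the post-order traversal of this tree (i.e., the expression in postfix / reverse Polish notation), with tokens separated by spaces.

Post-order on an expression tree gives postfix notation: for each operator, emit left operand, right operand, then the operator.

3 1 * 8 6 * 5 + - 9 + 8 6 * + 3 +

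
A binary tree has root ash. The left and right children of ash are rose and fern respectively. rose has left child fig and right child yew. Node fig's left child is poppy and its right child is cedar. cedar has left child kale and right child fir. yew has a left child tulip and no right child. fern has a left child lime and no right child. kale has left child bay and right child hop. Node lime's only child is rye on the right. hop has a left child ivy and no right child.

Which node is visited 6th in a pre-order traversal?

kale

Pre-order visits the node, then its left subtree, then its right subtree.
Visit ash.
At ash: go left to rose.
  Visit rose.
  At rose: go left to fig.
    Visit fig.
    At fig: go left to poppy.
      poppy is a leaf — visit poppy.
    At fig: go right to cedar.
      Visit cedar.
      At cedar: go left to kale.
        Visit kale.
        At kale: go left to bay.
          bay is a leaf — visit bay.
        At kale: go right to hop.
          Visit hop.
          At hop: go left to ivy.
            ivy is a leaf — visit ivy.
          At hop: no right child.
      At cedar: go right to fir.
        fir is a leaf — visit fir.
  At rose: go right to yew.
    Visit yew.
    At yew: go left to tulip.
      tulip is a leaf — visit tulip.
    At yew: no right child.
At ash: go right to fern.
  Visit fern.
  At fern: go left to lime.
    Visit lime.
    At lime: no left child.
    At lime: go right to rye.
      rye is a leaf — visit rye.
  At fern: no right child.
Full pre-order sequence: ash, rose, fig, poppy, cedar, kale, bay, hop, ivy, fir, yew, tulip, fern, lime, rye.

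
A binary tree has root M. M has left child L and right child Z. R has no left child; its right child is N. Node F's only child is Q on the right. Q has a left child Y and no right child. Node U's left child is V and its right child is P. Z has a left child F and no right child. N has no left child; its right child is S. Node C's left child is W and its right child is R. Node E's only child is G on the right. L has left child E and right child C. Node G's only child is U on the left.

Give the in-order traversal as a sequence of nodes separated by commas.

In-order visits the left subtree, then the node, then the right subtree.
At M: go left to L.
  At L: go left to E.
    At E: no left child.
    Visit E.
    At E: go right to G.
      At G: go left to U.
        At U: go left to V.
          V is a leaf — visit V.
        Visit U.
        At U: go right to P.
          P is a leaf — visit P.
      Visit G.
      At G: no right child.
  Visit L.
  At L: go right to C.
    At C: go left to W.
      W is a leaf — visit W.
    Visit C.
    At C: go right to R.
      At R: no left child.
      Visit R.
      At R: go right to N.
        At N: no left child.
        Visit N.
        At N: go right to S.
          S is a leaf — visit S.
Visit M.
At M: go right to Z.
  At Z: go left to F.
    At F: no left child.
    Visit F.
    At F: go right to Q.
      At Q: go left to Y.
        Y is a leaf — visit Y.
      Visit Q.
      At Q: no right child.
  Visit Z.
  At Z: no right child.

E, V, U, P, G, L, W, C, R, N, S, M, F, Y, Q, Z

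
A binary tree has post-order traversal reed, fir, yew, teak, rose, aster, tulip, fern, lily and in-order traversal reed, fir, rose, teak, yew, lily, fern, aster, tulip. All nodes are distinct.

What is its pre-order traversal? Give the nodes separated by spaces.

The last element of post-order is the root; it splits in-order into left and right subtrees.
Root lily: left subtree has 5 nodes {reed, fir, rose, teak, yew}, right has 3 {fern, aster, tulip}.
  Root rose: left subtree has 2 nodes {reed, fir}, right has 2 {teak, yew}.
    Root fir: left subtree has 1 node {reed}, right has 0 { }.
    Root teak: left subtree has 0 nodes { }, right has 1 {yew}.
  Root fern: left subtree has 0 nodes { }, right has 2 {aster, tulip}.
    Root tulip: left subtree has 1 node {aster}, right has 0 { }.

lily rose fir reed teak yew fern tulip aster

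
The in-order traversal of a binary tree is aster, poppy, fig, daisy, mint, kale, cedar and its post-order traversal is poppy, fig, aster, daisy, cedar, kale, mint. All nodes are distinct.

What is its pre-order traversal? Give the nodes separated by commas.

The last element of post-order is the root; it splits in-order into left and right subtrees.
Root mint: left subtree has 4 nodes {aster, poppy, fig, daisy}, right has 2 {kale, cedar}.
  Root daisy: left subtree has 3 nodes {aster, poppy, fig}, right has 0 { }.
    Root aster: left subtree has 0 nodes { }, right has 2 {poppy, fig}.
      Root fig: left subtree has 1 node {poppy}, right has 0 { }.
  Root kale: left subtree has 0 nodes { }, right has 1 {cedar}.

mint, daisy, aster, fig, poppy, kale, cedar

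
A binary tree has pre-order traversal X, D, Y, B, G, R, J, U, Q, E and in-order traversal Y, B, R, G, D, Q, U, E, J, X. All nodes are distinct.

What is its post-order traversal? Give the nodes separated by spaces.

The first element of pre-order is the root; it splits in-order into left and right subtrees.
Root X: left subtree has 9 nodes {Y, B, R, G, D, Q, U, E, J}, right has 0 { }.
  Root D: left subtree has 4 nodes {Y, B, R, G}, right has 4 {Q, U, E, J}.
    Root Y: left subtree has 0 nodes { }, right has 3 {B, R, G}.
      Root B: left subtree has 0 nodes { }, right has 2 {R, G}.
        Root G: left subtree has 1 node {R}, right has 0 { }.
    Root J: left subtree has 3 nodes {Q, U, E}, right has 0 { }.
      Root U: left subtree has 1 node {Q}, right has 1 {E}.

R G B Y Q E U J D X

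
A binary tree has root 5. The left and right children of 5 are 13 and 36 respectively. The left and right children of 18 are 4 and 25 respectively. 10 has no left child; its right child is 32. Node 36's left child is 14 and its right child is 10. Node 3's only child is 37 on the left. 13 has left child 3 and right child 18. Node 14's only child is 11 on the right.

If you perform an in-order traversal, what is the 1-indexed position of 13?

In-order visits the left subtree, then the node, then the right subtree.
At 5: go left to 13.
  At 13: go left to 3.
    At 3: go left to 37.
      37 is a leaf — visit 37.
    Visit 3.
    At 3: no right child.
  Visit 13.
  At 13: go right to 18.
    At 18: go left to 4.
      4 is a leaf — visit 4.
    Visit 18.
    At 18: go right to 25.
      25 is a leaf — visit 25.
Visit 5.
At 5: go right to 36.
  At 36: go left to 14.
    At 14: no left child.
    Visit 14.
    At 14: go right to 11.
      11 is a leaf — visit 11.
  Visit 36.
  At 36: go right to 10.
    At 10: no left child.
    Visit 10.
    At 10: go right to 32.
      32 is a leaf — visit 32.
Full in-order sequence: 37, 3, 13, 4, 18, 25, 5, 14, 11, 36, 10, 32.

3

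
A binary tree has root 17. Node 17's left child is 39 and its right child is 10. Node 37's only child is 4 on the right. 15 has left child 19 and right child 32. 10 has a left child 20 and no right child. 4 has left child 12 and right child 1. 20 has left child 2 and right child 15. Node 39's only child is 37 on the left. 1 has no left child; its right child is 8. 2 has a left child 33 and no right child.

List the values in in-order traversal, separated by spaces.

In-order visits the left subtree, then the node, then the right subtree.
At 17: go left to 39.
  At 39: go left to 37.
    At 37: no left child.
    Visit 37.
    At 37: go right to 4.
      At 4: go left to 12.
        12 is a leaf — visit 12.
      Visit 4.
      At 4: go right to 1.
        At 1: no left child.
        Visit 1.
        At 1: go right to 8.
          8 is a leaf — visit 8.
  Visit 39.
  At 39: no right child.
Visit 17.
At 17: go right to 10.
  At 10: go left to 20.
    At 20: go left to 2.
      At 2: go left to 33.
        33 is a leaf — visit 33.
      Visit 2.
      At 2: no right child.
    Visit 20.
    At 20: go right to 15.
      At 15: go left to 19.
        19 is a leaf — visit 19.
      Visit 15.
      At 15: go right to 32.
        32 is a leaf — visit 32.
  Visit 10.
  At 10: no right child.

37 12 4 1 8 39 17 33 2 20 19 15 32 10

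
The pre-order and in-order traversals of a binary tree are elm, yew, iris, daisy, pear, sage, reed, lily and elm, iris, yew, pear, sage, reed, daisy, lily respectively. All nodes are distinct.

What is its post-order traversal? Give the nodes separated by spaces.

iris reed sage pear lily daisy yew elm

The first element of pre-order is the root; it splits in-order into left and right subtrees.
Root elm: left subtree has 0 nodes { }, right has 7 {iris, yew, pear, sage, reed, daisy, lily}.
  Root yew: left subtree has 1 node {iris}, right has 5 {pear, sage, reed, daisy, lily}.
    Root daisy: left subtree has 3 nodes {pear, sage, reed}, right has 1 {lily}.
      Root pear: left subtree has 0 nodes { }, right has 2 {sage, reed}.
        Root sage: left subtree has 0 nodes { }, right has 1 {reed}.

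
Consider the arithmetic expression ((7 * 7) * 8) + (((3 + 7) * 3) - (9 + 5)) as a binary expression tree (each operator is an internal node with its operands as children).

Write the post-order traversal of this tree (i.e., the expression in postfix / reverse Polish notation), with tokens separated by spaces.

Post-order on an expression tree gives postfix notation: for each operator, emit left operand, right operand, then the operator.

7 7 * 8 * 3 7 + 3 * 9 5 + - +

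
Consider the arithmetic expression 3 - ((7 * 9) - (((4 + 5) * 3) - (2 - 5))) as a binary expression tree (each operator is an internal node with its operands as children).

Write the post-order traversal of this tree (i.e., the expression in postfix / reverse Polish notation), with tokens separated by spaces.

Post-order on an expression tree gives postfix notation: for each operator, emit left operand, right operand, then the operator.

3 7 9 * 4 5 + 3 * 2 5 - - - -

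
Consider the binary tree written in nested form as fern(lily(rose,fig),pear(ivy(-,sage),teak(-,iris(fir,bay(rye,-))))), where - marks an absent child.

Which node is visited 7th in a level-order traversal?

teak

Level-order visits nodes level by level from the root, left to right within each level.
Level 0: fern
Level 1: lily, pear
Level 2: rose, fig, ivy, teak
Level 3: sage, iris
Level 4: fir, bay
Level 5: rye
Full level-order sequence: fern, lily, pear, rose, fig, ivy, teak, sage, iris, fir, bay, rye.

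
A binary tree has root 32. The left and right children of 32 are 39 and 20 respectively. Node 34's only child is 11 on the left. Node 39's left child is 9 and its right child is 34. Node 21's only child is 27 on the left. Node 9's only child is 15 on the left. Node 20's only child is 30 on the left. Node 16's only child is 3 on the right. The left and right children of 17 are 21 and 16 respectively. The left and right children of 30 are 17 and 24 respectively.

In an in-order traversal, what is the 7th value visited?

27

In-order visits the left subtree, then the node, then the right subtree.
At 32: go left to 39.
  At 39: go left to 9.
    At 9: go left to 15.
      15 is a leaf — visit 15.
    Visit 9.
    At 9: no right child.
  Visit 39.
  At 39: go right to 34.
    At 34: go left to 11.
      11 is a leaf — visit 11.
    Visit 34.
    At 34: no right child.
Visit 32.
At 32: go right to 20.
  At 20: go left to 30.
    At 30: go left to 17.
      At 17: go left to 21.
        At 21: go left to 27.
          27 is a leaf — visit 27.
        Visit 21.
        At 21: no right child.
      Visit 17.
      At 17: go right to 16.
        At 16: no left child.
        Visit 16.
        At 16: go right to 3.
          3 is a leaf — visit 3.
    Visit 30.
    At 30: go right to 24.
      24 is a leaf — visit 24.
  Visit 20.
  At 20: no right child.
Full in-order sequence: 15, 9, 39, 11, 34, 32, 27, 21, 17, 16, 3, 30, 24, 20.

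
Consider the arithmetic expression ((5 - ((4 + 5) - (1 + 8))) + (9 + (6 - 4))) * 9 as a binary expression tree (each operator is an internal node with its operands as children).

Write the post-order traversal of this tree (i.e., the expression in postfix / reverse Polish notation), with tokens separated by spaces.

Post-order on an expression tree gives postfix notation: for each operator, emit left operand, right operand, then the operator.

5 4 5 + 1 8 + - - 9 6 4 - + + 9 *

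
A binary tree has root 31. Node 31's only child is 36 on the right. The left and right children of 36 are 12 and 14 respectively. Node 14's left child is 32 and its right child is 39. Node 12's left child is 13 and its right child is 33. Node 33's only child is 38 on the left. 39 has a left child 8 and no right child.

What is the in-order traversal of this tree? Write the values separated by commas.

31, 13, 12, 38, 33, 36, 32, 14, 8, 39

In-order visits the left subtree, then the node, then the right subtree.
At 31: no left child.
Visit 31.
At 31: go right to 36.
  At 36: go left to 12.
    At 12: go left to 13.
      13 is a leaf — visit 13.
    Visit 12.
    At 12: go right to 33.
      At 33: go left to 38.
        38 is a leaf — visit 38.
      Visit 33.
      At 33: no right child.
  Visit 36.
  At 36: go right to 14.
    At 14: go left to 32.
      32 is a leaf — visit 32.
    Visit 14.
    At 14: go right to 39.
      At 39: go left to 8.
        8 is a leaf — visit 8.
      Visit 39.
      At 39: no right child.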